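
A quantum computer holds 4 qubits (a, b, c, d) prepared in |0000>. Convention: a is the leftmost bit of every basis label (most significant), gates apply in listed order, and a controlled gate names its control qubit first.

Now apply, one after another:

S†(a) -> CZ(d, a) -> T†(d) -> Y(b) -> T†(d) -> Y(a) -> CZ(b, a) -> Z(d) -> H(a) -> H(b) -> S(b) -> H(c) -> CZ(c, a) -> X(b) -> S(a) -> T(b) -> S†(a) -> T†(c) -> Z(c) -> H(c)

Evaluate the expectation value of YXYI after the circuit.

The observable YXYI averages to 1/2.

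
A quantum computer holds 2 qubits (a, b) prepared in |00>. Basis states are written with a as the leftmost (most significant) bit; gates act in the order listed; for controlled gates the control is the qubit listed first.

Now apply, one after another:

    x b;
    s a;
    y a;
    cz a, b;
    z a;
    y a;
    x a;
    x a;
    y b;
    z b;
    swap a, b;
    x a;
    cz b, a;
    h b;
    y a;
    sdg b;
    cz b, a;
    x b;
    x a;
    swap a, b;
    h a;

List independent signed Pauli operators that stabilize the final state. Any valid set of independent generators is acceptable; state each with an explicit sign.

The stabilizer group can be generated by -YI, -IZ, among other valid generating sets.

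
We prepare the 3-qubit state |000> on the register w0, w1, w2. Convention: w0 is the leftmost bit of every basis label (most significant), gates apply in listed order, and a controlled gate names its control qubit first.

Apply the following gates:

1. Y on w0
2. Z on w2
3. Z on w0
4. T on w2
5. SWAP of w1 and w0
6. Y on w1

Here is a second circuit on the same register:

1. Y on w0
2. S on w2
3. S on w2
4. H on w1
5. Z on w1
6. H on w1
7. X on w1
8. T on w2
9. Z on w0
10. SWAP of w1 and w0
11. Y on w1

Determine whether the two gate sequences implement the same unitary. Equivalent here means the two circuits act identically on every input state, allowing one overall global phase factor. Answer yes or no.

Yes: on every input state the two circuits agree up to one overall phase factor.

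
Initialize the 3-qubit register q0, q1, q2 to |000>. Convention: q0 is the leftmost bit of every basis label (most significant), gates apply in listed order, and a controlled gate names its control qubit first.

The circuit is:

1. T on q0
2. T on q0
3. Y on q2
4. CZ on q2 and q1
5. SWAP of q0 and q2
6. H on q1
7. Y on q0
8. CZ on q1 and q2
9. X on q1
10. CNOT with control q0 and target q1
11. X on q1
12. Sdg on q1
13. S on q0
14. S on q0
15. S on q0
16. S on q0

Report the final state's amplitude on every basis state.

The resulting statevector has amplitude sqrt(2)/2 on |000>, -sqrt(2)*I/2 on |010>, and 0 on every other basis state. Key observation: the block from step 13 through step 16 cancels to the identity and can be dropped.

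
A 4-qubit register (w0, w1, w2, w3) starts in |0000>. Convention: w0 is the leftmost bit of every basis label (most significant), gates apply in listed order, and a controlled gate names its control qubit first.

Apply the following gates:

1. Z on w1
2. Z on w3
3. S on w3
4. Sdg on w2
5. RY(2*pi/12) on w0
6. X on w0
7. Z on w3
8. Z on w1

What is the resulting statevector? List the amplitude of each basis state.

The resulting statevector has amplitude -sqrt(2)/4 + sqrt(6)/4 on |0000>, sqrt(2)/4 + sqrt(6)/4 on |1000>, and 0 on every other basis state.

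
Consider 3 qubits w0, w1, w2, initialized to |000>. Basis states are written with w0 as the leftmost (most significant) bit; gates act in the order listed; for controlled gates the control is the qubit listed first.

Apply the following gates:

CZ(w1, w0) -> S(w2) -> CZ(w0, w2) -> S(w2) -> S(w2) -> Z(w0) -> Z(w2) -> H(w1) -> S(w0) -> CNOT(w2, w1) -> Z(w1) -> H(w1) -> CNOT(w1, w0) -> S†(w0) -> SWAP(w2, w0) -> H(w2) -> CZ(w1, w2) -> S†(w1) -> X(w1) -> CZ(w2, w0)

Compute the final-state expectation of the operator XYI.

The expectation value of XYI is 0.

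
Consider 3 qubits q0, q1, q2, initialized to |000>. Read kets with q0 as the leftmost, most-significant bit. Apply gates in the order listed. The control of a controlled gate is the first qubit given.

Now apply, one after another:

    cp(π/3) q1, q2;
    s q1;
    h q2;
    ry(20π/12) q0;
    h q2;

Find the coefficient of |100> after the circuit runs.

|100> carries amplitude 1/2 in the final state.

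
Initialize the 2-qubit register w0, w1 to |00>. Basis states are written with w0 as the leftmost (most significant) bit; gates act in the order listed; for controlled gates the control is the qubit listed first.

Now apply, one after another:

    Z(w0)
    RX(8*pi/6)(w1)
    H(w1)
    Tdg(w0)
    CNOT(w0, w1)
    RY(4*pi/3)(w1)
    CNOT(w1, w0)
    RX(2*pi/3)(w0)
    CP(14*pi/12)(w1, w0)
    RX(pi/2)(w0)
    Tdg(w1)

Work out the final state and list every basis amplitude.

The resulting statevector has amplitude -1/8 - 3*I/8 + sqrt(3)*I/4 on |00>, (3 + 3*sqrt(3) - 3*I + (-1 + sqrt(3) + sqrt(3)*I + 3*I)*exp(2*I*pi/3) + sqrt(3)*I)*exp(3*I*pi/4)/16 on |01>, (1 - I)*(1 - sqrt(3)*I - I)/8 on |10>, (-3 + sqrt(3) - 3*sqrt(3)*I - (-sqrt(3)*exp(11*I*pi/12) + exp(11*I*pi/12) + sqrt(3)*exp(5*I*pi/12) + 3*exp(5*I*pi/12))*exp(I*pi/4) - 3*I)*exp(3*I*pi/4)/16 on |11>.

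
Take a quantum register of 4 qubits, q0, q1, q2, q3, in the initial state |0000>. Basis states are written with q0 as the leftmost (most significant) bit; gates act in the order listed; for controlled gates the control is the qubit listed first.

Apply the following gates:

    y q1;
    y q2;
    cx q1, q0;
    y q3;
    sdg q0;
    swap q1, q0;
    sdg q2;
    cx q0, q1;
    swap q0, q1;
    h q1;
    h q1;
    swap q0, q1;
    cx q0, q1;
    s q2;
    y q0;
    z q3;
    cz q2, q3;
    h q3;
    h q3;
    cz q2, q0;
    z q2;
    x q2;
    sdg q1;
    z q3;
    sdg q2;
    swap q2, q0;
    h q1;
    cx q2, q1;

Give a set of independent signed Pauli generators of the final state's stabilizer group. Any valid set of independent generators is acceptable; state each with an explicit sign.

The stabilizer group can be generated by -IXII, +ZIII, +IIZI, -IIIZ, among other valid generating sets. Key observation: the block from step 7 through step 14 cancels to the identity and can be dropped.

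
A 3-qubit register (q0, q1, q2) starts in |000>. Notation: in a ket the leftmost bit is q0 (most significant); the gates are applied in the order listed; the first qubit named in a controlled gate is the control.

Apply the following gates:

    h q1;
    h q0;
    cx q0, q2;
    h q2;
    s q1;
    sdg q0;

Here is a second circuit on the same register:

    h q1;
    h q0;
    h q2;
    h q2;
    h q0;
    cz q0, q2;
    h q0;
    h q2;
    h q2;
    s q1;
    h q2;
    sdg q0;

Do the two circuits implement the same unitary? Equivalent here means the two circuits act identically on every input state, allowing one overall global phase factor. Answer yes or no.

No — the two circuits implement different unitaries, even allowing a global phase.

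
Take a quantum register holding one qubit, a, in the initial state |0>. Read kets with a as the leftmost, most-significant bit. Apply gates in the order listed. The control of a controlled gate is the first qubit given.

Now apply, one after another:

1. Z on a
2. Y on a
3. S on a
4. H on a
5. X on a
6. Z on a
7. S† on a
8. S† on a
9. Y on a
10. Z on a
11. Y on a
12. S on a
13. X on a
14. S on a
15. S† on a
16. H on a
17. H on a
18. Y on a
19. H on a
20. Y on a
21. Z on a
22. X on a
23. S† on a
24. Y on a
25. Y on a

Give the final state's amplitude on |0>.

|0> carries amplitude 1/2 - I/2 in the final state.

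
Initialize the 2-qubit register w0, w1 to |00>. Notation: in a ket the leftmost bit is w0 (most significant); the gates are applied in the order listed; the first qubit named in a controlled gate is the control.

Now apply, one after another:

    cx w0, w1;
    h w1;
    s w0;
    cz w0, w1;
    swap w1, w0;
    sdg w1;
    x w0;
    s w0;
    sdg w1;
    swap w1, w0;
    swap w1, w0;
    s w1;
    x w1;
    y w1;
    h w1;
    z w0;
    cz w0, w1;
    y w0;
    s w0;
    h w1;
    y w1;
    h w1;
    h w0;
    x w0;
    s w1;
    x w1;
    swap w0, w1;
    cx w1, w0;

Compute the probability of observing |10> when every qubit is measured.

Outcome |10> occurs with probability 1/2. Key observation: steps 10-11 multiply out to the identity, so the circuit reduces to the remaining gates.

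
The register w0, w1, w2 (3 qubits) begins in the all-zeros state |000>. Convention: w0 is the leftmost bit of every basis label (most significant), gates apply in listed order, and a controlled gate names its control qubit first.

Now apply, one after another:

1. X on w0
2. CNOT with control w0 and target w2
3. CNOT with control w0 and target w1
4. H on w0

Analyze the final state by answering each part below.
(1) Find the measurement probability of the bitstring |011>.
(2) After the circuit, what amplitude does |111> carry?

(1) Outcome |011> occurs with probability 1/2.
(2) The amplitude on |111> is -sqrt(2)/2.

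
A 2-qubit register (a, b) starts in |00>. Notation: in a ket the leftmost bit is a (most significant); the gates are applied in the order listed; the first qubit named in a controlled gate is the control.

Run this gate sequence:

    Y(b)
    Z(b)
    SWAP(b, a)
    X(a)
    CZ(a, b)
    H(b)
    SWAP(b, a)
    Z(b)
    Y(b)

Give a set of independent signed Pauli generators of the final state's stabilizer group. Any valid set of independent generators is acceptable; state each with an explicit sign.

One valid set of independent stabilizer generators is +XI, -IZ (any independent generating set of the same group is equally correct).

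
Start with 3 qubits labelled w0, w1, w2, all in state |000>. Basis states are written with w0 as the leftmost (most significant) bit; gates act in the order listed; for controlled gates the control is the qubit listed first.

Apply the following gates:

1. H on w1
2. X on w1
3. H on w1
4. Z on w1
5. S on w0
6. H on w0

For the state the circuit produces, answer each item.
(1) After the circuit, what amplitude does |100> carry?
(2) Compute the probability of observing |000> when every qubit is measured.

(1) The amplitude on |100> is sqrt(2)/2. Key observation: the block from step 1 through step 4 cancels to the identity and can be dropped.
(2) The probability of measuring |000> is 1/2.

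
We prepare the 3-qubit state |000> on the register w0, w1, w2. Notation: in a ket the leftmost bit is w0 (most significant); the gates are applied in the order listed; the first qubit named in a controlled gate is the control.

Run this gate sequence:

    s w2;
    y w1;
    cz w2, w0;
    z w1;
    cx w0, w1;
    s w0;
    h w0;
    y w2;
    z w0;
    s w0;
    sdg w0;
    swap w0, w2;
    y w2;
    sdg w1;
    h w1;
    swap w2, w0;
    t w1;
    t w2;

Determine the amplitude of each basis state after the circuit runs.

After the circuit, the state carries amplitude 0 on |000>, exp(I*pi/4)/2 on |001>, 0 on |010>, -I/2 on |011>, 0 on |100>, exp(I*pi/4)/2 on |101>, 0 on |110>, -I/2 on |111>.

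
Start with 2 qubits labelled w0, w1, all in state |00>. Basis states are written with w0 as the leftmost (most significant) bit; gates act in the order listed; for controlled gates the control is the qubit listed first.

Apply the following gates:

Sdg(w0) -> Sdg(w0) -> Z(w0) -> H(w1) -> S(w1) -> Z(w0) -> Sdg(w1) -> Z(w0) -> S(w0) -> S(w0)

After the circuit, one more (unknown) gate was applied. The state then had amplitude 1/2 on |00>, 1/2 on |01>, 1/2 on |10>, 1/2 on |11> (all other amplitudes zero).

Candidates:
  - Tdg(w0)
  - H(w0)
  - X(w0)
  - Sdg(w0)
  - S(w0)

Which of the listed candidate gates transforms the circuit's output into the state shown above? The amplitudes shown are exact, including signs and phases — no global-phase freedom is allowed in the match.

The unique candidate consistent with the amplitudes is H(w0).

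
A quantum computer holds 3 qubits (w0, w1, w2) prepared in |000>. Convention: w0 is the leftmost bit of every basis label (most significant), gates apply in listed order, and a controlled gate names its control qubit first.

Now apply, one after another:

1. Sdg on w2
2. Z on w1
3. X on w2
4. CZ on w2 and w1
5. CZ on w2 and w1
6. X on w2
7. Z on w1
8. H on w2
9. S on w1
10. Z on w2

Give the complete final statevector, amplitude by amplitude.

The final amplitudes are sqrt(2)/2 on |000>, -sqrt(2)/2 on |001>, and 0 on every other basis state.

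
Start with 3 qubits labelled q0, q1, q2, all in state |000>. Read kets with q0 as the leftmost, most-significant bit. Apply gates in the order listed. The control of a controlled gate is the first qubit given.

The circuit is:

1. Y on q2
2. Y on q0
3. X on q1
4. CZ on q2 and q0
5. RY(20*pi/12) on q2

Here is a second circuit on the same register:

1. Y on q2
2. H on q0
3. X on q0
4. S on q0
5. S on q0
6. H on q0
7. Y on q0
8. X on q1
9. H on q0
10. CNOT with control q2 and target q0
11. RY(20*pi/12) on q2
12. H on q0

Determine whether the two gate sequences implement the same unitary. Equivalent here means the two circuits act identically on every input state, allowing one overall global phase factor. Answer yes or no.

No — the two circuits implement different unitaries, even allowing a global phase.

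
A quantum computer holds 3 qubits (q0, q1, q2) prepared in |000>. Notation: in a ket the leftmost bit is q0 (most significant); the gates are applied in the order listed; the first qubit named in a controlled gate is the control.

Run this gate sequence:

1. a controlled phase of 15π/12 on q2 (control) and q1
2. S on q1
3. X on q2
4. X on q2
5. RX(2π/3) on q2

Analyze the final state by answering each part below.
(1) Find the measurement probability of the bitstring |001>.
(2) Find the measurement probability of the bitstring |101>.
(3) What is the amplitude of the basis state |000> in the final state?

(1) Outcome |001> occurs with probability 3/4.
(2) The probability of measuring |101> is 0.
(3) The amplitude on |000> is 1/2.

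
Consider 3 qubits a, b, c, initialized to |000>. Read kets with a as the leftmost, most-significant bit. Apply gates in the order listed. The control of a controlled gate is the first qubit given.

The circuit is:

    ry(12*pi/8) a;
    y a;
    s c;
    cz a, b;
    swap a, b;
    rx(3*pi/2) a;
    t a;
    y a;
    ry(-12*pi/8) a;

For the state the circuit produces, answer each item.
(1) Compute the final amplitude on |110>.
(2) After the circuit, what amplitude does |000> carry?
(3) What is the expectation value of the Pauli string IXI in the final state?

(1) |110> carries amplitude sqrt(2)*(1 - exp(3*I*pi/4))/4 in the final state.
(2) |000> carries amplitude sqrt(2)*(-1 - exp(3*I*pi/4))/4 in the final state.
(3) The observable IXI averages to 1.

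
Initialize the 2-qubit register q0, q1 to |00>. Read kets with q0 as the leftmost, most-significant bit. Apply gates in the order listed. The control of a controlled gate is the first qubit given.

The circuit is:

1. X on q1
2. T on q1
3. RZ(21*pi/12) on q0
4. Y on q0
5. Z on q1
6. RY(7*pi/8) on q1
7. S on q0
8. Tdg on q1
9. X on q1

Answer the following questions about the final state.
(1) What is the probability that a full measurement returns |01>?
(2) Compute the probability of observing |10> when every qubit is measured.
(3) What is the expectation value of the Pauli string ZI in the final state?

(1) Outcome |01> occurs with probability 0.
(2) Outcome |10> occurs with probability cos(7*pi/16)**2.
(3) The observable ZI averages to -1.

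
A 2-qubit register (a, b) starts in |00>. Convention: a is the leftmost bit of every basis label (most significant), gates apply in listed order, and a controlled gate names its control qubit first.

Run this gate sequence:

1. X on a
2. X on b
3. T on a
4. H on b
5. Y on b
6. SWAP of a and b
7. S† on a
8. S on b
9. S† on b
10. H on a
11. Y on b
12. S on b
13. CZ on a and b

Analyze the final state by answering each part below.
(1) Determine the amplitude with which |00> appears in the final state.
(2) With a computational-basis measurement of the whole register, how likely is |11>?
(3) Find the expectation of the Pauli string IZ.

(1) The amplitude on |00> is sqrt(2)/2.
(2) A full measurement returns |11> with probability 0.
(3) The expectation value of IZ is 1.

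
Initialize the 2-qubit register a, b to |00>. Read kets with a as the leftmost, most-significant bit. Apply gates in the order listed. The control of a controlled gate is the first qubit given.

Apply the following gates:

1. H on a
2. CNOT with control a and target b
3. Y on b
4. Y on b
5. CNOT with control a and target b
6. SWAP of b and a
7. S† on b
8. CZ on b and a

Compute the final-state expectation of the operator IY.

In the final state, IY has expectation -1. Key observation: gates 2-5 undo each other exactly, leaving only the rest of the circuit to track.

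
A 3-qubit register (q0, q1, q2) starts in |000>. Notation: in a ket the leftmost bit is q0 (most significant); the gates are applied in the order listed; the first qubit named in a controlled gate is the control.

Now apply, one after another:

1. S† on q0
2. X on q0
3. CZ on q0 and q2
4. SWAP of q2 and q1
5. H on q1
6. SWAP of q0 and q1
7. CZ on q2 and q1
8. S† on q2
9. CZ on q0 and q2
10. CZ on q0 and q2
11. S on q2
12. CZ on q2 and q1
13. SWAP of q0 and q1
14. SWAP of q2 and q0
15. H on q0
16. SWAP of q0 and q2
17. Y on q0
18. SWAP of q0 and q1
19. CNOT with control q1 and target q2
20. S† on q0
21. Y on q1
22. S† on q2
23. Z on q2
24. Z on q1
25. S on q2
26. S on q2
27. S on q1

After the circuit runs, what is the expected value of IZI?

The expectation value of IZI is -1. Key observation: gates 6-13 undo each other exactly, leaving only the rest of the circuit to track.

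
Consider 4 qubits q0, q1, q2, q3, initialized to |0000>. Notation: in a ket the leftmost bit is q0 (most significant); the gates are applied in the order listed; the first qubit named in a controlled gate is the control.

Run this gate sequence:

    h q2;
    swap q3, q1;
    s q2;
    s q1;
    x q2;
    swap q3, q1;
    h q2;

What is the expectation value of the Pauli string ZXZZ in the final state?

In the final state, ZXZZ has expectation 0.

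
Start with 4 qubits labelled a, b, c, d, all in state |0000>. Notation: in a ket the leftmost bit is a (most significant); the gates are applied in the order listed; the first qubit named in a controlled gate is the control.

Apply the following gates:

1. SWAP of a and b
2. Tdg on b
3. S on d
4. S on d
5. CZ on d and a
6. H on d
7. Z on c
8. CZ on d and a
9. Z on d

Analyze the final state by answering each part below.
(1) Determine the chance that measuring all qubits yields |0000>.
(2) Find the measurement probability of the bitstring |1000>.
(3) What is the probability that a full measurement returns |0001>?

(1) Outcome |0000> occurs with probability 1/2.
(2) Outcome |1000> occurs with probability 0.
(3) Outcome |0001> occurs with probability 1/2.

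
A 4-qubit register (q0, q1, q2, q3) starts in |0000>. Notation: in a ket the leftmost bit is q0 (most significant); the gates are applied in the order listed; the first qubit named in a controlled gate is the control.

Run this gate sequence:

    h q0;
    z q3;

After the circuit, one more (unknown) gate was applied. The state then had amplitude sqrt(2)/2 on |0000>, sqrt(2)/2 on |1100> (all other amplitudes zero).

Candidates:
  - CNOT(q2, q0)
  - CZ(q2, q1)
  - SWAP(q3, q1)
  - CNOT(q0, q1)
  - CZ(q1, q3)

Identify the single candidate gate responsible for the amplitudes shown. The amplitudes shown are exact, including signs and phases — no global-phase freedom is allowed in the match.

The applied gate was CNOT(q0, q1).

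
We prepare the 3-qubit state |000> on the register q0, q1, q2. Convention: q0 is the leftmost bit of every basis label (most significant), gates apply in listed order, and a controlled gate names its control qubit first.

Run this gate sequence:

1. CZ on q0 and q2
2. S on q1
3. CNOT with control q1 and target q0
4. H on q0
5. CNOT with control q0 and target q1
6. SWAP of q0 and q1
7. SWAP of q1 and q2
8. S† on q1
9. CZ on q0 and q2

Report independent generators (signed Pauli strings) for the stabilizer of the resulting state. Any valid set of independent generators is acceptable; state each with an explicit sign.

The stabilizer group can be generated by -XIX, +ZIZ, +IZI, among other valid generating sets.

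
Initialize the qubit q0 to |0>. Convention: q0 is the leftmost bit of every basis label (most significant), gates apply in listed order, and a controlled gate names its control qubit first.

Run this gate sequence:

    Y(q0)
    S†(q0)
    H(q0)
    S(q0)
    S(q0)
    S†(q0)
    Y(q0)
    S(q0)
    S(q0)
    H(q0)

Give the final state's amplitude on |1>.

The final state's coefficient on |1> equals -1/2 + I/2. Key observation: the block from step 5 through step 6 cancels to the identity and can be dropped.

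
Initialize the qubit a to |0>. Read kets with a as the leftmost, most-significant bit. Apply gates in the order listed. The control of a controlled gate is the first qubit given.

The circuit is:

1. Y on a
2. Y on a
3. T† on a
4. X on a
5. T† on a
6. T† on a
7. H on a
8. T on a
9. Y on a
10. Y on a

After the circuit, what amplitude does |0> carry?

|0> carries amplitude -sqrt(2)*I/2 in the final state.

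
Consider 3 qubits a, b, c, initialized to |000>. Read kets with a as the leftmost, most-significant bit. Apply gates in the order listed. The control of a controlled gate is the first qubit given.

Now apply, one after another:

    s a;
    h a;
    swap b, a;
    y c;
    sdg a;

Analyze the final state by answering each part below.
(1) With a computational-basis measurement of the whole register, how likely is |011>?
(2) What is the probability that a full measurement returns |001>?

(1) A full measurement returns |011> with probability 1/2.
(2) A full measurement returns |001> with probability 1/2.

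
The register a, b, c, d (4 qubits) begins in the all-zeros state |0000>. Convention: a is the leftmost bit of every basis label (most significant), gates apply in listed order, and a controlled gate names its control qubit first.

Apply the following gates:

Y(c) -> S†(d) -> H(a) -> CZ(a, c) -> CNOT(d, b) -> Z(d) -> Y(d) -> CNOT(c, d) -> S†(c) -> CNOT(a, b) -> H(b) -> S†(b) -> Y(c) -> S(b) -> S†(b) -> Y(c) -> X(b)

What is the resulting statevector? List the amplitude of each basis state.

The resulting statevector has amplitude 1/2 on |0010>, I/2 on |0110>, 1/2 on |1010>, -I/2 on |1110>, and 0 on every other basis state. Key observation: steps 13-16 multiply out to the identity, so the circuit reduces to the remaining gates.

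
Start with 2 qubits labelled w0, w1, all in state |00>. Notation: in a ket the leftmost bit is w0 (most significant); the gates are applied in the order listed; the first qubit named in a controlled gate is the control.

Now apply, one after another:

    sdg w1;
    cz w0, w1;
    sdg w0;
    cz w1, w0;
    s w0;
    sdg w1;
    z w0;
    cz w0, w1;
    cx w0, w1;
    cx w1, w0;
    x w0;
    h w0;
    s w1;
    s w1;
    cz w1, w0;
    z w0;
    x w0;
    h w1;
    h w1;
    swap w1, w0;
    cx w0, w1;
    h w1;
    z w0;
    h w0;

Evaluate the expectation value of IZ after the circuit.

In the final state, IZ has expectation 1.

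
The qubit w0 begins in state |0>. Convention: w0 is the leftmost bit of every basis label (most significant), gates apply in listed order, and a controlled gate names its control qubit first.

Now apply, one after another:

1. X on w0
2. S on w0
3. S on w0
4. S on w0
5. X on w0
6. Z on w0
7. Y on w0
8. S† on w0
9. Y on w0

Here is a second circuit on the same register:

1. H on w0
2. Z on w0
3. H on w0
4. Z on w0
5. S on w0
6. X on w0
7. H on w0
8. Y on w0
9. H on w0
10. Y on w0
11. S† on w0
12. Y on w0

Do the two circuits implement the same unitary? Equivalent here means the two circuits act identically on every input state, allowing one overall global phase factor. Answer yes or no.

No, they are not equivalent — no single phase factor reconciles the two unitaries.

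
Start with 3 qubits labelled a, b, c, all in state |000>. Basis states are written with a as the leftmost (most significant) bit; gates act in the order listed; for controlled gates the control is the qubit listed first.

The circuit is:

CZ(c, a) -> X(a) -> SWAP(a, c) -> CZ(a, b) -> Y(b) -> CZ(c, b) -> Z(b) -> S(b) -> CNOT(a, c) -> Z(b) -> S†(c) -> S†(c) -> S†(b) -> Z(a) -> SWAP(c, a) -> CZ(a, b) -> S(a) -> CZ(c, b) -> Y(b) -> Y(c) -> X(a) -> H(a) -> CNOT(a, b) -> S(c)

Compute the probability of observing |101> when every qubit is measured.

A full measurement returns |101> with probability 0.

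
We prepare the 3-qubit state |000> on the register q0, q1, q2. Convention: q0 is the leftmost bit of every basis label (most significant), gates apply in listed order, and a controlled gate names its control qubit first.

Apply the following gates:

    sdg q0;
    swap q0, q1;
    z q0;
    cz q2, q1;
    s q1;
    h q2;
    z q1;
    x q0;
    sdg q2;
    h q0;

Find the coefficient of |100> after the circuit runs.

The final state's coefficient on |100> equals -1/2.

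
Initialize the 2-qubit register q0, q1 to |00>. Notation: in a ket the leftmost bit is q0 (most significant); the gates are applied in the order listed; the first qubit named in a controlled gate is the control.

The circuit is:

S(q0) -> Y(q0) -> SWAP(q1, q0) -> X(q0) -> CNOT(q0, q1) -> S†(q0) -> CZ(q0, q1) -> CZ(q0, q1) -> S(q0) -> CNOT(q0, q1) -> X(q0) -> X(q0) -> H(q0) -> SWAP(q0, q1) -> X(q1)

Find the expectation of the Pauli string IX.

The expectation value of IX is -1. Key observation: gates 4-11 undo each other exactly, leaving only the rest of the circuit to track.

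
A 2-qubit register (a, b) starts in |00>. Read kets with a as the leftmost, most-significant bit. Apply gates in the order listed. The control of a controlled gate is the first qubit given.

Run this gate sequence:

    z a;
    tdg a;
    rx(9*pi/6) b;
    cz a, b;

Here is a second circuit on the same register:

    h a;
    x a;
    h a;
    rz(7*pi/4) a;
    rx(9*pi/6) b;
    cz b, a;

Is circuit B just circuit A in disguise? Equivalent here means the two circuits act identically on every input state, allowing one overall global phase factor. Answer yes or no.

Yes: on every input state the two circuits agree up to one overall phase factor.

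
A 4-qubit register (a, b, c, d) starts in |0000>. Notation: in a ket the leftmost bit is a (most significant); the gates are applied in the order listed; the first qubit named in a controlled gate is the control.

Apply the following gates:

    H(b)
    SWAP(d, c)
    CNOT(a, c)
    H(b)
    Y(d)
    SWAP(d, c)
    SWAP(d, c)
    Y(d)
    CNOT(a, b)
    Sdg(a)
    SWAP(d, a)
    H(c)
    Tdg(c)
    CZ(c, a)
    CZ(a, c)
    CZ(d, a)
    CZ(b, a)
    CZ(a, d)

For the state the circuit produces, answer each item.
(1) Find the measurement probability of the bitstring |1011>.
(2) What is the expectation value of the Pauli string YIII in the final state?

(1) Outcome |1011> occurs with probability 0. Key observation: the block from step 5 through step 8 cancels to the identity and can be dropped.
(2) In the final state, YIII has expectation 0.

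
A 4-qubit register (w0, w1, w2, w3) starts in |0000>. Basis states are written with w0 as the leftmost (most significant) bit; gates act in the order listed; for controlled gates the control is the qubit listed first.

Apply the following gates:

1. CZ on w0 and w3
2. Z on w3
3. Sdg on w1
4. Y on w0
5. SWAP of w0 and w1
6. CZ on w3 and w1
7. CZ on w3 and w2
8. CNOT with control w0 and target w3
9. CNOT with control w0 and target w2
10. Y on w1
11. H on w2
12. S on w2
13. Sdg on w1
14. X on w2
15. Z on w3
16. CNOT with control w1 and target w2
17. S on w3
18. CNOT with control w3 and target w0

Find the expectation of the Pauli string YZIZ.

In the final state, YZIZ has expectation 0.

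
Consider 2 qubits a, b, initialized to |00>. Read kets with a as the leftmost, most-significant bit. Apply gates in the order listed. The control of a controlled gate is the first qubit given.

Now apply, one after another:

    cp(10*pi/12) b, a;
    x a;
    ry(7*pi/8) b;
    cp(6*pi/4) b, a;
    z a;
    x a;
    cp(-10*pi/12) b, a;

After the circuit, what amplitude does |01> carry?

The final state's coefficient on |01> equals I*cos(pi/16).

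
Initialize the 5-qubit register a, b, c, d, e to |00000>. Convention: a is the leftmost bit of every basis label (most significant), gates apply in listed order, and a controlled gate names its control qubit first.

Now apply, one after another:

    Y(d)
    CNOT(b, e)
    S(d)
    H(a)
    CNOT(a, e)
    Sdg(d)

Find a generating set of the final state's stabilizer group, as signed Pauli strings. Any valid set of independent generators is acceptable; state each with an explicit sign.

The stabilizer group can be generated by +XIIIX, +ZIIIZ, +IZIII, +IIZII, -IIIZI, among other valid generating sets.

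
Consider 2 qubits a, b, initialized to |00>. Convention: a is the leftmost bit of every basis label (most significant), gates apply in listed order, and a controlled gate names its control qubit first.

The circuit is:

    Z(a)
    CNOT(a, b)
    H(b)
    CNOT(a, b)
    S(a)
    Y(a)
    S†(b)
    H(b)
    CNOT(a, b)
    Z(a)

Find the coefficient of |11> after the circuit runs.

The amplitude on |11> is -1/2 - I/2.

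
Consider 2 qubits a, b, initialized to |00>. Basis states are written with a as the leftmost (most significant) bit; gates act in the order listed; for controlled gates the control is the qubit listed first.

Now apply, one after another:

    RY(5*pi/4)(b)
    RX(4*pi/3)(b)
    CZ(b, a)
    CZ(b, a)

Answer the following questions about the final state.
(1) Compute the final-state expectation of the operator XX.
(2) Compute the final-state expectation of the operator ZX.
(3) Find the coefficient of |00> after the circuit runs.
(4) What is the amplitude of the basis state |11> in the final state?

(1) The expectation value of XX is 0.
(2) The observable ZX averages to -sqrt(2)/2.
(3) The final state's coefficient on |00> equals sqrt(2 - sqrt(2))/4 - I*sqrt(3*sqrt(2) + 6)/4.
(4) |11> carries amplitude 0 in the final state.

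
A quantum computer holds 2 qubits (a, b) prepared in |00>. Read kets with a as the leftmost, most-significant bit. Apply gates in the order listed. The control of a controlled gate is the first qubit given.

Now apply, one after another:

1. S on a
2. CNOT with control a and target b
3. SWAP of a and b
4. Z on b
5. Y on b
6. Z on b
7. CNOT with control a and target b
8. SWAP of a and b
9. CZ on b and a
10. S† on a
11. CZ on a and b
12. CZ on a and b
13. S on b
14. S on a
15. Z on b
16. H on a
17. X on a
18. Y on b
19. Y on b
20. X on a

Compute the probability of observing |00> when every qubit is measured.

The probability of measuring |00> is 1/2.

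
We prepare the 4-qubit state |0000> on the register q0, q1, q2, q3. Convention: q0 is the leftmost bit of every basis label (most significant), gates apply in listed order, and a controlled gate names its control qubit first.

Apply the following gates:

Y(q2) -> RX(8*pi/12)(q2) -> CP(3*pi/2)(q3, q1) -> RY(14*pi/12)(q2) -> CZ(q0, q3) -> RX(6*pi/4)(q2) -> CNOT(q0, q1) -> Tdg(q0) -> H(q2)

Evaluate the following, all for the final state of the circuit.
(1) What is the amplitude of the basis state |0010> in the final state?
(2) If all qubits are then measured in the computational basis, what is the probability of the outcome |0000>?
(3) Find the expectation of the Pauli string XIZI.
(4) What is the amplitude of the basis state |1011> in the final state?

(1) The final state's coefficient on |0010> equals sqrt(2)*(2 - I)/4.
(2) The probability of measuring |0000> is 3/8.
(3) The expectation value of XIZI is 0.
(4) The amplitude on |1011> is 0.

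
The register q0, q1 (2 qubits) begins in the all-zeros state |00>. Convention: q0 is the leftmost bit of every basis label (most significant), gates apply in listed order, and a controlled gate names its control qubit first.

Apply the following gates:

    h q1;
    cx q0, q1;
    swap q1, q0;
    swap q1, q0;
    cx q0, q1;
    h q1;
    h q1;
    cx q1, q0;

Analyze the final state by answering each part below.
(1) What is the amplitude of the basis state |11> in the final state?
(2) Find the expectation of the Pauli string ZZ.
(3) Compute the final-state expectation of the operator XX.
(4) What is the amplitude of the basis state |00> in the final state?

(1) The final state's coefficient on |11> equals sqrt(2)/2.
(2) In the final state, ZZ has expectation 1.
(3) The expectation value of XX is 1.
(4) The final state's coefficient on |00> equals sqrt(2)/2.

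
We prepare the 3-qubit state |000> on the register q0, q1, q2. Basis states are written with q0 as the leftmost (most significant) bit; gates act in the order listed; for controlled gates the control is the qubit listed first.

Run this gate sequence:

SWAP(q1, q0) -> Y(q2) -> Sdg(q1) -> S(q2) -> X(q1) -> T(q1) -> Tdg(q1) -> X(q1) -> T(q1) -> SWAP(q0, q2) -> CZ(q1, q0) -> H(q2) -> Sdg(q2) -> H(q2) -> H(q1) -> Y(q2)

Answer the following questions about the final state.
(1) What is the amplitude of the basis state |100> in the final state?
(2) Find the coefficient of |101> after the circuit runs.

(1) The amplitude on |100> is sqrt(2)*(-1 + I)/4. Key observation: the block from step 5 through step 8 cancels to the identity and can be dropped.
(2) The amplitude on |101> is sqrt(2)*(-1 - I)/4.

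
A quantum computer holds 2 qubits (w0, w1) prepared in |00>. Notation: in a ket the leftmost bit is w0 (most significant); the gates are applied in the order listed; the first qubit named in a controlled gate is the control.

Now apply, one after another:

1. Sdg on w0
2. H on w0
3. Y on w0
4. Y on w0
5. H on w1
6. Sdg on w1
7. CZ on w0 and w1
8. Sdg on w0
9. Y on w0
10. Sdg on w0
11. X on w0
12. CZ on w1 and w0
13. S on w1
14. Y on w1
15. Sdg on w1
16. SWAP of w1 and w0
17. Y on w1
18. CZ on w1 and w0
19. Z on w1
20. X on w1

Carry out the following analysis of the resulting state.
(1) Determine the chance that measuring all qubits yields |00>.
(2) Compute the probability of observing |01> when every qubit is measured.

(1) Outcome |00> occurs with probability 1/4.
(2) A full measurement returns |01> with probability 1/4.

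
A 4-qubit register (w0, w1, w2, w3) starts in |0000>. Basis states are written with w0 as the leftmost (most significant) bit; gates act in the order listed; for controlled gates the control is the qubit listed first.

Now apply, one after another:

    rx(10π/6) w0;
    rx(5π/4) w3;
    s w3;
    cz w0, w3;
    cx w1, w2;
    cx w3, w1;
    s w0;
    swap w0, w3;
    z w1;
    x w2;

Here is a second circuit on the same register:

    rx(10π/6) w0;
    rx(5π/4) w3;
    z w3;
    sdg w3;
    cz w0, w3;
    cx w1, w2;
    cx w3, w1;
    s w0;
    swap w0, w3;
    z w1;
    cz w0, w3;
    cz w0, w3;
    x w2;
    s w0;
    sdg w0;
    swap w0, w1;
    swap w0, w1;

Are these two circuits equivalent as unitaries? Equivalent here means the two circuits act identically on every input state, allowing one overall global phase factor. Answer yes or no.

Yes — the two circuits implement the same unitary up to a global phase.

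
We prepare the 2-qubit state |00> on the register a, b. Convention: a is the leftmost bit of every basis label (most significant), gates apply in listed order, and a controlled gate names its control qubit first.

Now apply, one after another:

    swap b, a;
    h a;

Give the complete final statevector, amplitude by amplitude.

The resulting statevector has amplitude sqrt(2)/2 on |00>, 0 on |01>, sqrt(2)/2 on |10>, 0 on |11>.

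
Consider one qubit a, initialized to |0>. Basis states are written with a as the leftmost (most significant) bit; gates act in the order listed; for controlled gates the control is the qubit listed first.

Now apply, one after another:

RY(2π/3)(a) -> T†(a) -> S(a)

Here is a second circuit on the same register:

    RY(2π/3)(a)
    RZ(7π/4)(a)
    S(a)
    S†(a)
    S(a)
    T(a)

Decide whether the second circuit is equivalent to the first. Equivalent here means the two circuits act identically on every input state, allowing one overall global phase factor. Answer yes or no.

No — the two circuits implement different unitaries, even allowing a global phase.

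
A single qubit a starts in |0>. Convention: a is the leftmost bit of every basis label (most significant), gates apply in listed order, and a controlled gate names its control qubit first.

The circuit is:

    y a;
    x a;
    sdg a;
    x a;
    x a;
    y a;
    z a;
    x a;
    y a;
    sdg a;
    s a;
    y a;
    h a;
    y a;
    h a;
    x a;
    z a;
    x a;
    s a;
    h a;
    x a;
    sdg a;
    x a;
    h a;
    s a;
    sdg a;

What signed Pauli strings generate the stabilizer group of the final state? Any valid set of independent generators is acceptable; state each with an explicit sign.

One valid set of independent stabilizer generators is +Y (any independent generating set of the same group is equally correct). Key observation: steps 9-12 multiply out to the identity, so the circuit reduces to the remaining gates.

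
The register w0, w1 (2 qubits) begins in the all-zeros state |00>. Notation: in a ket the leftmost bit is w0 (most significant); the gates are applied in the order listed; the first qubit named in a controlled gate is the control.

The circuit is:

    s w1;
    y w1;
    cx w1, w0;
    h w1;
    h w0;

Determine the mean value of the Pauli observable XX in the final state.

The observable XX averages to 1.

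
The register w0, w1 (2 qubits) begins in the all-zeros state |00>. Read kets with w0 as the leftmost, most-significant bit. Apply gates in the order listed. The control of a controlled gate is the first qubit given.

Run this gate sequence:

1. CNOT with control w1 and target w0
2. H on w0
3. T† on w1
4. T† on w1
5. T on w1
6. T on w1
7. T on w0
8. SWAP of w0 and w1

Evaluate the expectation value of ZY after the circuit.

In the final state, ZY has expectation sqrt(2)/2. Key observation: steps 3-6 multiply out to the identity, so the circuit reduces to the remaining gates.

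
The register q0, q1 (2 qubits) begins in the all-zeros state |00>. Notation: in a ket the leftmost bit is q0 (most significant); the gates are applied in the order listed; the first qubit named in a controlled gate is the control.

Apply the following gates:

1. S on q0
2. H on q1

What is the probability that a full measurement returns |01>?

The probability of measuring |01> is 1/2.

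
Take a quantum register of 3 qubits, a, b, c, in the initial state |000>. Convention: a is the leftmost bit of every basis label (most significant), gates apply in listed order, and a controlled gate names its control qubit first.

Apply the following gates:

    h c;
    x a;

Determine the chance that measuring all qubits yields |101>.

The probability of measuring |101> is 1/2.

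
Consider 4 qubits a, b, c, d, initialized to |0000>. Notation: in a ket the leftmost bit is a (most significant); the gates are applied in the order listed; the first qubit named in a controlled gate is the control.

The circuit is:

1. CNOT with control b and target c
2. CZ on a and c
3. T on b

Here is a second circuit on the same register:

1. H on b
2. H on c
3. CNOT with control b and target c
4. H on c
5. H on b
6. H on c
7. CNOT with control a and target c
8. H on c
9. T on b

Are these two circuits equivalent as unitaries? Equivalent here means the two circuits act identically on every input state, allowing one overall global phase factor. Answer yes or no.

No, they are not equivalent — no single phase factor reconciles the two unitaries.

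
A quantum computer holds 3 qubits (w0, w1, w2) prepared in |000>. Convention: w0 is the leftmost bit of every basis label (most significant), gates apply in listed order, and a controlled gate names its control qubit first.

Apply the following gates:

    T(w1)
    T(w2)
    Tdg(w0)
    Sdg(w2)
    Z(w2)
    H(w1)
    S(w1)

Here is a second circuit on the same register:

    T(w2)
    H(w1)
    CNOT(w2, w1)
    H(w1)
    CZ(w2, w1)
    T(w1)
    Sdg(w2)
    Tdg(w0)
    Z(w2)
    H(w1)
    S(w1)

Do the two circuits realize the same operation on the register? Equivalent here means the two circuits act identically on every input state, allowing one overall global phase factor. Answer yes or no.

Yes — the two circuits implement the same unitary up to a global phase.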